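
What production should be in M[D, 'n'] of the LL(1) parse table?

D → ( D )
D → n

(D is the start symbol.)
To find M[D, 'n'], we find productions for D where 'n' is in the predict set (PREDICT(N → α) = (FIRST(α) \ {ε}) ∪ (FOLLOW(N) if α ⇒* ε)).

D → ( D ): PREDICT = { '(' }
D → n: PREDICT = { 'n' }
  'n' is in predict set, so this production goes in M[D, 'n']

M[D, 'n'] = D → n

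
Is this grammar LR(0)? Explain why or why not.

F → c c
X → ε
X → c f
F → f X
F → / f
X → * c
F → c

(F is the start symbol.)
No. Shift-reduce conflict between [F → c .] and [F → c . c]

A grammar is LR(0) if no state in the canonical LR(0) collection has:
  - both a shift item (dot before a terminal) and a complete item (shift-reduce conflict), or
  - two or more complete items (reduce-reduce conflict; the accept item [F' → F .] counts as a complete item here).

Augment with F' → F and build the canonical LR(0) collection (I0 = CLOSURE({[F' → . F]}), then GOTO on every symbol after a dot until no new states appear). It has 12 states:
  I0: { [F → . / f], [F → . c c], [F → . c], [F → . f X], [F' → . F] }  — shift
  I1: { [F → / . f] }  — shift
  I2: { [F' → F .] }  — accept
  I3: { [F → c . c], [F → c .] }  — shift, reduce
  I4: { [F → f . X], [X → . * c], [X → . c f], [X → .] }  — shift, reduce
  I5: { [X → * . c] }  — shift
  I6: { [F → f X .] }  — reduce
  I7: { [X → c . f] }  — shift
  I8: { [X → c f .] }  — reduce
  I9: { [X → * c .] }  — reduce
  I10: { [F → c c .] }  — reduce
  I11: { [F → / f .] }  — reduce

Conflict in state I3:
  Shift-reduce conflict between [F → c .] and [F → c . c]
So the grammar is NOT LR(0).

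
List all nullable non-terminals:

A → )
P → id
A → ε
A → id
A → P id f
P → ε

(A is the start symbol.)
{ 'A', 'P' }

ε-productions: A → ε, P → ε
So A, P are immediately nullable.
Every non-terminal is now nullable.
Nullable = { 'A', 'P' }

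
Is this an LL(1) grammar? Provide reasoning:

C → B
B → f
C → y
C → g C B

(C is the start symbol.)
Yes, the grammar is LL(1).

A grammar is LL(1) if for each non-terminal N with multiple productions, the predict sets of those productions are pairwise disjoint, where PREDICT(N → α) = (FIRST(α) \ {ε}) ∪ (FOLLOW(N) if α ⇒* ε).

Relevant sets:
  FIRST(B) = { 'f' }

For C:
  PREDICT(C → B) = { 'f' }
  PREDICT(C → y) = { 'y' }
  PREDICT(C → g C B) = { 'g' }
B has a single production, so nothing to check there.

All predict sets are disjoint. The grammar IS LL(1).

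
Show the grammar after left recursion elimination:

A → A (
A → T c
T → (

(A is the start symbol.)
A is directly left-recursive. The standard transformation for
  A → A α₁ | ... | A α_m | β₁ | ... | β_n
is
  A  → β₁ A' | ... | β_n A'
  A' → α₁ A' | ... | α_m A' | ε

A → T c becomes A → T c A'
A → A ( becomes A' → ( A'
Add A' → ε

Productions for other non-terminals are unchanged:
  T → (

Resulting grammar:
A → T c A'
A' → ( A'
A' → ε
T → (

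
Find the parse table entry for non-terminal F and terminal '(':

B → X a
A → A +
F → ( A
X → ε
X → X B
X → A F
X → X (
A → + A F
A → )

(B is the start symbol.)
F → ( A

To find M[F, '('], we find productions for F where '(' is in the predict set (PREDICT(N → α) = (FIRST(α) \ {ε}) ∪ (FOLLOW(N) if α ⇒* ε)).

F → ( A: PREDICT = { '(' }
  '(' is in predict set, so this production goes in M[F, '(']

M[F, '('] = F → ( A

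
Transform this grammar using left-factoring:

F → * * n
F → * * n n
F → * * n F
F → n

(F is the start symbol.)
F → * * n F'
F' → ε
F' → n
F' → F
F → n

Left-factoring transforms A → αβ₁ | αβ₂ into A → αA' and A' → β₁ | β₂
(α is the longest common prefix among the alternatives). Repeat until
no nonterminal has two alternatives with a common prefix.

Round 1: F has alternatives sharing prefix '* * n'. Introduce F': F → * * n F'
  Add: F' → ε
  Add: F' → n
  Add: F' → F

No remaining common prefixes — done.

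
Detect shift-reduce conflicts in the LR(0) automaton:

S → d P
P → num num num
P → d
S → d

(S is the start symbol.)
A shift-reduce conflict occurs when an LR(0) state has both:
  - a complete (reduce) item [A → α .] (dot at the end), and
  - a shift item [B → β . c γ] (dot before a terminal).

Augment with S' → S and build the canonical LR(0) collection (I0 = CLOSURE({[S' → . S]}), then GOTO on every symbol after a dot until no new states appear). It has 8 states:
  I0: { [S → . d P], [S → . d], [S' → . S] }  — shift
  I1: { [S' → S .] }  — accept
  I2: { [P → . d], [P → . num num num], [S → d . P], [S → d .] }  — shift, reduce
  I3: { [S → d P .] }  — reduce
  I4: { [P → d .] }  — reduce
  I5: { [P → num . num num] }  — shift
  I6: { [P → num num . num] }  — shift
  I7: { [P → num num num .] }  — reduce

I2 contains reduce item [S → d .] and shift items [P → . d], [P → . num num num] — shift-reduce conflict.

Answer: Yes — I2: [S → d .] vs [P → . d]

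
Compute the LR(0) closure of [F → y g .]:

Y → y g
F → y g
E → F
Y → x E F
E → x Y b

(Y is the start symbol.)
To compute CLOSURE, for each item [A → α.Bβ] where B is a non-terminal, add [B → .γ] for all productions B → γ; repeat for the newly added items until nothing changes.

Start with: [F → y g .]
The dot is at the end, so nothing is added.

CLOSURE = { [F → y g .] }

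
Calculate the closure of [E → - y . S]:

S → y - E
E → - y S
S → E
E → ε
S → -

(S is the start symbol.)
{ [E → - y . S], [E → . - y S], [E → .], [S → . -], [S → . E], [S → . y - E] }

Start with: [E → - y . S]
  [E → - y . S] has the dot before S: add [S → . y - E], [S → . E], [S → . -]
  [S → . E] has the dot before E: add [E → . - y S], [E → .]
No further items can be added.

CLOSURE = { [E → - y . S], [E → . - y S], [E → .], [S → . -], [S → . E], [S → . y - E] }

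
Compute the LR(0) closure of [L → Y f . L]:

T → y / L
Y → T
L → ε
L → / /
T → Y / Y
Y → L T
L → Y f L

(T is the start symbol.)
{ [L → . / /], [L → . Y f L], [L → .], [L → Y f . L], [T → . Y / Y], [T → . y / L], [Y → . L T], [Y → . T] }

To compute CLOSURE, for each item [A → α.Bβ] where B is a non-terminal, add [B → .γ] for all productions B → γ; repeat for the newly added items until nothing changes.

Start with: [L → Y f . L]
  [L → Y f . L] has the dot before L: add [L → .], [L → . / /], [L → . Y f L]
  [L → . Y f L] has the dot before Y: add [Y → . T], [Y → . L T]
  [Y → . T] has the dot before T: add [T → . y / L], [T → . Y / Y]
No further items can be added.

CLOSURE = { [L → . / /], [L → . Y f L], [L → .], [L → Y f . L], [T → . Y / Y], [T → . y / L], [Y → . L T], [Y → . T] }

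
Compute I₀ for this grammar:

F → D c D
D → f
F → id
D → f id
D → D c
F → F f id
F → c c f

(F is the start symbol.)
{ [D → . D c], [D → . f id], [D → . f], [F → . D c D], [F → . F f id], [F → . c c f], [F → . id], [F' → . F] }

First, augment the grammar with F' → F
I₀ = CLOSURE({ [F' → . F] }):
  [F' → . F] has the dot before F: add [F → . D c D], [F → . id], [F → . F f id], [F → . c c f]
  [F → . D c D] has the dot before D: add [D → . f], [D → . f id], [D → . D c]
No further items can be added.

I₀ = { [D → . D c], [D → . f id], [D → . f], [F → . D c D], [F → . F f id], [F → . c c f], [F → . id], [F' → . F] }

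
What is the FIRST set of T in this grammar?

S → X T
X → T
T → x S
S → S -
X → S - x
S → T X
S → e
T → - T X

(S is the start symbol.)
{ '-', 'x' }

From T → x S:
  - x is a terminal: add 'x' and stop
From T → - T X:
  - '-' is a terminal: add '-' and stop

Collecting: FIRST(T) = { '-', 'x' }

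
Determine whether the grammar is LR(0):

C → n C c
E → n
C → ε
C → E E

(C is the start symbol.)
No. Shift-reduce conflict between [C → .] and [C → . n C c]

Augment with C' → C and build the canonical LR(0) collection (I0 = CLOSURE({[C' → . C]}), then GOTO on every symbol after a dot until no new states appear). It has 8 states:
  I0: { [C → . E E], [C → . n C c], [C → .], [C' → . C], [E → . n] }  — shift, reduce
  I1: { [C' → C .] }  — accept
  I2: { [C → E . E], [E → . n] }  — shift
  I3: { [C → . E E], [C → . n C c], [C → .], [C → n . C c], [E → . n], [E → n .] }  — shift, 2 reduces
  I4: { [C → n C . c] }  — shift
  I5: { [C → n C c .] }  — reduce
  I6: { [C → E E .] }  — reduce
  I7: { [E → n .] }  — reduce

Conflict in state I0:
  Shift-reduce conflict between [C → .] and [C → . n C c]
So the grammar is NOT LR(0).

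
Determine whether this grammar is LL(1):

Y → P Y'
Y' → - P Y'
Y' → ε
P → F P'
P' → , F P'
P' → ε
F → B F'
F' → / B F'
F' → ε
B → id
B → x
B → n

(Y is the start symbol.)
Yes, the grammar is LL(1).

Relevant sets:
  FOLLOW(Y') = { $ }
  FOLLOW(P') = { $, '-' }
  FOLLOW(F') = { $, ',', '-' }

For Y':
  PREDICT(Y' → '-' P Y') = { '-' }
  PREDICT(Y' → ε) = { $ }
For P':
  PREDICT(P' → ',' F P') = { ',' }
  PREDICT(P' → ε) = { $, '-' }
For F':
  PREDICT(F' → '/' B F') = { '/' }
  PREDICT(F' → ε) = { $, ',', '-' }
For B:
  PREDICT(B → id) = { 'id' }
  PREDICT(B → x) = { 'x' }
  PREDICT(B → n) = { 'n' }
Y, P, F have a single production, so nothing to check there.

All predict sets are disjoint. The grammar IS LL(1).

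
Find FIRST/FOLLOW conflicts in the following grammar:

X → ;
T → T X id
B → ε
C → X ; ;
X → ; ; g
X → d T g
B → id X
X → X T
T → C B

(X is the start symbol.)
A FIRST/FOLLOW conflict occurs when a non-terminal N has a nullable alternative N → β (β ⇒* ε) and another alternative N → α with FIRST(α) ∩ FOLLOW(N) ≠ ∅: on such a lookahead the parser cannot decide between expanding α and letting N vanish via β.

Nullable non-terminals: B.

B: nullable alternative(s) B → ε; FOLLOW(B) = { $, ';', 'd', 'g', 'id' }
  B → ε: FIRST \ {ε} = { } — this is the only nullable alternative, skip
  B → id X: FIRST \ {ε} = { 'id' } — overlaps FOLLOW(B) on { 'id' }: CONFLICT

C, T, X have no nullable alternative, so no FIRST/FOLLOW check is needed there.

So the grammar has 1 FIRST/FOLLOW conflict (marked CONFLICT above).

Answer: Yes. B → id X with FOLLOW(B) on { 'id' }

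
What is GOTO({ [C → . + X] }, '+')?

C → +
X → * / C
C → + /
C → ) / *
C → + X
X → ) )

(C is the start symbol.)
GOTO(I, '+') = CLOSURE({ [A → αX.β] : [A → α.Xβ] ∈ I, X = '+' })

Items with dot before '+', with the dot advanced:
  [C → . + X] → [C → + . X]
Closure of the advanced items:
  [C → + . X] has the dot before X: add [X → . * / C], [X → . ) )]

GOTO = { [C → + . X], [X → . ) )], [X → . * / C] }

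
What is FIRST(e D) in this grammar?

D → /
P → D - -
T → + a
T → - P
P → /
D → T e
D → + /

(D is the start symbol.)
{ 'e' }

To compute FIRST(e D), process the symbols left to right:
Symbol e is a terminal. Add 'e' and stop.
FIRST(e D) = { 'e' }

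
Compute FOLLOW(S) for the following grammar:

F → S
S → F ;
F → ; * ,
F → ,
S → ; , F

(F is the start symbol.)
{ $, ';' }

To compute FOLLOW(S), find every occurrence of S on a right-hand side N → α S β: add FIRST(β) \ {ε}, and if β is empty or nullable also add FOLLOW(N). Iterate to a fixed point.

In F → S: S is at the end, add FOLLOW(F)

The FOLLOW sets referred to above (computed the same way, to a fixed point):
  FOLLOW(F) = { $, ';' }

Taking the union: FOLLOW(S) = { $, ';' }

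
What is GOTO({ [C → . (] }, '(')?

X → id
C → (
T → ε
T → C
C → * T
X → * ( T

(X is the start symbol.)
{ [C → ( .] }

GOTO(I, '(') = CLOSURE({ [A → αX.β] : [A → α.Xβ] ∈ I, X = '(' })

Items with dot before '(', with the dot advanced:
  [C → . (] → [C → ( .]
Closure adds nothing (no advanced item has the dot before a non-terminal).

GOTO = { [C → ( .] }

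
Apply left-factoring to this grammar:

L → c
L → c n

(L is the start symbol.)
Left-factoring transforms A → αβ₁ | αβ₂ into A → αA' and A' → β₁ | β₂
(α is the longest common prefix among the alternatives). Repeat until
no nonterminal has two alternatives with a common prefix.

Round 1: L has alternatives sharing prefix 'c'. Introduce L': L → c L'
  Add: L' → ε
  Add: L' → n

No remaining common prefixes — done.

Resulting grammar:
L → c L'
L' → ε
L' → n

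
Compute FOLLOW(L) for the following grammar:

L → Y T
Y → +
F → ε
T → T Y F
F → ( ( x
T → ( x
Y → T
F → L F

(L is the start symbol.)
{ $, '(', '+' }

To compute FOLLOW(L), find every occurrence of L on a right-hand side N → α L β: add FIRST(β) \ {ε}, and if β is empty or nullable also add FOLLOW(N). Iterate to a fixed point.

L is the start symbol, so $ ∈ FOLLOW(L).
In F → L F: L is followed by F, add FIRST(F) \ {ε} = { '(', '+' }
  F is nullable, so also add FOLLOW(F)

The FOLLOW sets referred to above (computed the same way, to a fixed point):
  FOLLOW(F) = { $, '(', '+' }

Taking the union: FOLLOW(L) = { $, '(', '+' }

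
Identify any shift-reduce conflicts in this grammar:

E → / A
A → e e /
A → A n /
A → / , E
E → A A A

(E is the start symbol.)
Yes — I11: [E → A A A .] vs [A → A . n /]; I14: [E → / A .] vs [A → A . n /]

A shift-reduce conflict occurs when an LR(0) state has both:
  - a complete (reduce) item [A → α .] (dot at the end), and
  - a shift item [B → β . c γ] (dot before a terminal).

Augment with E' → E and build the canonical LR(0) collection (I0 = CLOSURE({[E' → . E]}), then GOTO on every symbol after a dot until no new states appear). It has 15 states:
  I0: { [A → . / , E], [A → . A n /], [A → . e e /], [E → . / A], [E → . A A A], [E' → . E] }  — shift
  I1: { [A → . / , E], [A → . A n /], [A → . e e /], [A → / . , E], [E → / . A] }  — shift
  I2: { [A → . / , E], [A → . A n /], [A → . e e /], [A → A . n /], [E → A . A A] }  — shift
  I3: { [E' → E .] }  — accept
  I4: { [A → e . e /] }  — shift
  I5: { [A → e e . /] }  — shift
  I6: { [A → e e / .] }  — reduce
  I7: { [A → / . , E] }  — shift
  I8: { [A → . / , E], [A → . A n /], [A → . e e /], [A → A . n /], [E → A A . A] }  — shift
  I9: { [A → A n . /] }  — shift
  I10: { [A → A n / .] }  — reduce
  I11: { [A → A . n /], [E → A A A .] }  — shift, reduce
  I12: { [A → . / , E], [A → . A n /], [A → . e e /], [A → / , . E], [E → . / A], [E → . A A A] }  — shift
  I13: { [A → / , E .] }  — reduce
  I14: { [A → A . n /], [E → / A .] }  — shift, reduce

I11 contains reduce item [E → A A A .] and shift item [A → A . n /] — shift-reduce conflict.
I14 contains reduce item [E → / A .] and shift item [A → A . n /] — shift-reduce conflict.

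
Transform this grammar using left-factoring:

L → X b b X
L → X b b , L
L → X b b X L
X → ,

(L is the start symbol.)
Left-factoring transforms A → αβ₁ | αβ₂ into A → αA' and A' → β₁ | β₂
(α is the longest common prefix among the alternatives). Repeat until
no nonterminal has two alternatives with a common prefix.

Round 1: L has alternatives sharing prefix 'X b b'. Introduce L': L → X b b L'
  Add: L' → X
  Add: L' → , L
  Add: L' → X L

Round 2: L' has alternatives sharing prefix 'X'. Introduce L'': L' → X L''
  Add: L'' → ε
  Add: L'' → L

No remaining common prefixes — done.

Resulting grammar:
L → X b b L'
L' → X L''
L'' → ε
L'' → L
L' → , L
X → ,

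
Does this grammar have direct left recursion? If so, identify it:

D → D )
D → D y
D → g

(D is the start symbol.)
Yes, D is left-recursive

D → D ): LEFT RECURSIVE (starts with D)
D → D y: LEFT RECURSIVE (starts with D)
D → g: starts with g

The grammar has direct left recursion on: D.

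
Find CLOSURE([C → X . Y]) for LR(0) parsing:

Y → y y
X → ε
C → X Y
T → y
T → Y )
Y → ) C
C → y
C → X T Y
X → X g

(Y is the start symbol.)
To compute CLOSURE, for each item [A → α.Bβ] where B is a non-terminal, add [B → .γ] for all productions B → γ; repeat for the newly added items until nothing changes.

Start with: [C → X . Y]
  [C → X . Y] has the dot before Y: add [Y → . y y], [Y → . ) C]
No further items can be added.

CLOSURE = { [C → X . Y], [Y → . ) C], [Y → . y y] }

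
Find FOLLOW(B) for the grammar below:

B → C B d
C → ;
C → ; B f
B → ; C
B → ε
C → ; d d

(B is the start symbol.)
{ $, 'd', 'f' }

To compute FOLLOW(B), find every occurrence of B on a right-hand side N → α B β: add FIRST(β) \ {ε}, and if β is empty or nullable also add FOLLOW(N). Iterate to a fixed point.

B is the start symbol, so $ ∈ FOLLOW(B).
In B → C B d: B is followed by d, add FIRST(d) \ {ε} = { 'd' }
In C → ; B f: B is followed by f, add FIRST(f) \ {ε} = { 'f' }

Taking the union: FOLLOW(B) = { $, 'd', 'f' }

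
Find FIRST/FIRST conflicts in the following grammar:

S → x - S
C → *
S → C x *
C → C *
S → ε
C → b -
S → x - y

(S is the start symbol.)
A FIRST/FIRST conflict occurs when two productions N → α and N → β for the same non-terminal have FIRST(α) ∩ FIRST(β) ≠ ∅ (with ε ∈ FIRST of a nullable right-hand side, so two nullable alternatives also conflict).

FIRST sets of the non-terminals at (or reachable through a nullable prefix from) the front of some alternative:
  FIRST(C) = { '*', 'b' }

Productions for S:
  S → x - S: FIRST = { 'x' }
  S → C x *: FIRST = { '*', 'b' }
  S → ε: FIRST = { ε }
  S → x - y: FIRST = { 'x' }
Productions for C:
  C → *: FIRST = { '*' }
  C → C *: FIRST = { '*', 'b' }
  C → b -: FIRST = { 'b' }

Conflict for S: S → x - S and S → x - y
  Overlap: { 'x' }
Conflict for C: C → * and C → C *
  Overlap: { '*' }
Conflict for C: C → C * and C → b -
  Overlap: { 'b' }

Answer: Yes. S → x '-' S / S → x '-' y on { 'x' }; C → '*' / C → C '*' on { '*' }; C → C '*' / C → b '-' on { 'b' }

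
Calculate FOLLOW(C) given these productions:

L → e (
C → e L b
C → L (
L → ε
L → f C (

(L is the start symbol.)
To compute FOLLOW(C), find every occurrence of C on a right-hand side N → α C β: add FIRST(β) \ {ε}, and if β is empty or nullable also add FOLLOW(N). Iterate to a fixed point.

In L → f C (: C is followed by '(', add FIRST('(') \ {ε} = { '(' }

Taking the union: FOLLOW(C) = { '(' }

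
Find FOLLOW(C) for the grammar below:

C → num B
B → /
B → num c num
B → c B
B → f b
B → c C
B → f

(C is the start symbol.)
{ $ }

To compute FOLLOW(C), find every occurrence of C on a right-hand side N → α C β: add FIRST(β) \ {ε}, and if β is empty or nullable also add FOLLOW(N). Iterate to a fixed point.

C is the start symbol, so $ ∈ FOLLOW(C).
In B → c C: C is at the end, add FOLLOW(B)

The FOLLOW sets referred to above (computed the same way, to a fixed point):
  FOLLOW(B) = { $ }

Taking the union: FOLLOW(C) = { $ }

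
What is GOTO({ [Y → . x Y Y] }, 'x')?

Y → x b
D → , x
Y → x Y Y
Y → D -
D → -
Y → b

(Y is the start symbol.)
{ [D → . , x], [D → . -], [Y → . D -], [Y → . b], [Y → . x Y Y], [Y → . x b], [Y → x . Y Y] }

GOTO(I, 'x') = CLOSURE({ [A → αX.β] : [A → α.Xβ] ∈ I, X = 'x' })

Items with dot before 'x', with the dot advanced:
  [Y → . x Y Y] → [Y → x . Y Y]
Closure of the advanced items:
  [Y → x . Y Y] has the dot before Y: add [Y → . x b], [Y → . x Y Y], [Y → . D -], [Y → . b]
  [Y → . D -] has the dot before D: add [D → . , x], [D → . -]

GOTO = { [D → . , x], [D → . -], [Y → . D -], [Y → . b], [Y → . x Y Y], [Y → . x b], [Y → x . Y Y] }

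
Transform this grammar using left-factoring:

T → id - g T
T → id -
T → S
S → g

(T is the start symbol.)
T → id - T'
T' → g T
T' → ε
T → S
S → g

Left-factoring transforms A → αβ₁ | αβ₂ into A → αA' and A' → β₁ | β₂
(α is the longest common prefix among the alternatives). Repeat until
no nonterminal has two alternatives with a common prefix.

Round 1: T has alternatives sharing prefix 'id -'. Introduce T': T → id - T'
  Add: T' → g T
  Add: T' → ε

No remaining common prefixes — done.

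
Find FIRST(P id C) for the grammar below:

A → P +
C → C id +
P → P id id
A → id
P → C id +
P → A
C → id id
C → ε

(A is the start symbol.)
FIRST sets of the non-terminals involved (from the grammar, by fixed-point iteration):
  FIRST(P) = { 'id' }

To compute FIRST(P id C), process the symbols left to right:
Symbol P is a non-terminal. Add FIRST(P) \ {ε} = { 'id' }
P is not nullable (ε ∉ FIRST(P)), so stop here.
FIRST(P id C) = { 'id' }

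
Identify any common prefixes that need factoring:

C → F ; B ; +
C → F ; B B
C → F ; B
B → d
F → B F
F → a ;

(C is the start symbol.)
Left-factoring is needed when two productions for the same non-terminal
share a common prefix on the right-hand side.

Productions for C:
  C → F ; B ; +
  C → F ; B B
  C → F ; B
Productions for F:
  F → B F
  F → a ;

Found common prefix 'F ; B' in productions for C

Answer: Yes, C has productions with common prefix 'F ; B'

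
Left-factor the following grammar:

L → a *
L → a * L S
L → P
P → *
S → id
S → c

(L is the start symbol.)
Left-factoring transforms A → αβ₁ | αβ₂ into A → αA' and A' → β₁ | β₂
(α is the longest common prefix among the alternatives). Repeat until
no nonterminal has two alternatives with a common prefix.

Round 1: L has alternatives sharing prefix 'a *'. Introduce L': L → a * L'
  Add: L' → ε
  Add: L' → L S

No remaining common prefixes — done.

Resulting grammar:
L → a * L'
L' → ε
L' → L S
L → P
P → *
S → id
S → c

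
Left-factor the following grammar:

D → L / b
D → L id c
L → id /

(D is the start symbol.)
D → L D'
D' → / b
D' → id c
L → id /

Left-factoring transforms A → αβ₁ | αβ₂ into A → αA' and A' → β₁ | β₂
(α is the longest common prefix among the alternatives). Repeat until
no nonterminal has two alternatives with a common prefix.

Round 1: D has alternatives sharing prefix 'L'. Introduce D': D → L D'
  Add: D' → / b
  Add: D' → id c

No remaining common prefixes — done.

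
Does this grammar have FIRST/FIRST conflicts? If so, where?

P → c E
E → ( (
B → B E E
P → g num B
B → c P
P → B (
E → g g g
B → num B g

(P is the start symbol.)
A FIRST/FIRST conflict occurs when two productions N → α and N → β for the same non-terminal have FIRST(α) ∩ FIRST(β) ≠ ∅ (with ε ∈ FIRST of a nullable right-hand side, so two nullable alternatives also conflict).

FIRST sets of the non-terminals at (or reachable through a nullable prefix from) the front of some alternative:
  FIRST(B) = { 'c', 'num' }

Productions for P:
  P → c E: FIRST = { 'c' }
  P → g num B: FIRST = { 'g' }
  P → B (: FIRST = { 'c', 'num' }
Productions for E:
  E → ( (: FIRST = { '(' }
  E → g g g: FIRST = { 'g' }
Productions for B:
  B → B E E: FIRST = { 'c', 'num' }
  B → c P: FIRST = { 'c' }
  B → num B g: FIRST = { 'num' }

Conflict for P: P → c E and P → B (
  Overlap: { 'c' }
Conflict for B: B → B E E and B → c P
  Overlap: { 'c' }
Conflict for B: B → B E E and B → num B g
  Overlap: { 'num' }

Answer: Yes. P → c E / P → B '(' on { 'c' }; B → B E E / B → c P on { 'c' }; B → B E E / B → num B g on { 'num' }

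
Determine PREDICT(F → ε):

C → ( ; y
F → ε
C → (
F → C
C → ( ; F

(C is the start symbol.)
PREDICT(F → ε) = (FIRST(RHS) \ {ε}) ∪ (FOLLOW(F) if ε ∈ FIRST(RHS), i.e. RHS ⇒* ε)
The right-hand side is ε (FIRST(ε) = { ε }), so the predict set is FOLLOW(F) = { $ }
PREDICT(F → ε) = { $ }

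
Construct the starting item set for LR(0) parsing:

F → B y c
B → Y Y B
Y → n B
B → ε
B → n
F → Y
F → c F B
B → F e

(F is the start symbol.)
First, augment the grammar with F' → F
I₀ = CLOSURE({ [F' → . F] }):
  [F' → . F] has the dot before F: add [F → . B y c], [F → . Y], [F → . c F B]
  [F → . B y c] has the dot before B: add [B → . Y Y B], [B → .], [B → . n], [B → . F e]
  [F → . Y] has the dot before Y: add [Y → . n B]
No further items can be added.

I₀ = { [B → . F e], [B → . Y Y B], [B → . n], [B → .], [F → . B y c], [F → . Y], [F → . c F B], [F' → . F], [Y → . n B] }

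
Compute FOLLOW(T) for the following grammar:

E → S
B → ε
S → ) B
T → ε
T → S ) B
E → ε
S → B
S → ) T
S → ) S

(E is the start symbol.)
{ $, ')' }

To compute FOLLOW(T), find every occurrence of T on a right-hand side N → α T β: add FIRST(β) \ {ε}, and if β is empty or nullable also add FOLLOW(N). Iterate to a fixed point.

In S → ) T: T is at the end, add FOLLOW(S)

The FOLLOW sets referred to above (computed the same way, to a fixed point):
  FOLLOW(S) = { $, ')' }

Taking the union: FOLLOW(T) = { $, ')' }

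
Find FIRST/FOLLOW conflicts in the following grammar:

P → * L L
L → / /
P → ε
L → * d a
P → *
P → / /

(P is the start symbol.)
A FIRST/FOLLOW conflict occurs when a non-terminal N has a nullable alternative N → β (β ⇒* ε) and another alternative N → α with FIRST(α) ∩ FOLLOW(N) ≠ ∅: on such a lookahead the parser cannot decide between expanding α and letting N vanish via β.

Nullable non-terminals: P.

P: nullable alternative(s) P → ε; FOLLOW(P) = { $ }
  P → * L L: FIRST \ {ε} = { '*' } — disjoint from FOLLOW(P)
  P → ε: FIRST \ {ε} = { } — this is the only nullable alternative, skip
  P → *: FIRST \ {ε} = { '*' } — disjoint from FOLLOW(P)
  P → / /: FIRST \ {ε} = { '/' } — disjoint from FOLLOW(P)

L has no nullable alternative, so no FIRST/FOLLOW check is needed there.

No FIRST/FOLLOW conflicts found.

Answer: No FIRST/FOLLOW conflicts.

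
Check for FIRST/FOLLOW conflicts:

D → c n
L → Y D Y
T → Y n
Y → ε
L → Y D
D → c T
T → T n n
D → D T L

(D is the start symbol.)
No FIRST/FOLLOW conflicts.

A FIRST/FOLLOW conflict occurs when a non-terminal N has a nullable alternative N → β (β ⇒* ε) and another alternative N → α with FIRST(α) ∩ FOLLOW(N) ≠ ∅: on such a lookahead the parser cannot decide between expanding α and letting N vanish via β.

Nullable non-terminals: Y.
Y has a nullable alternative but only one production, so nothing to check.

D, L, T have no nullable alternative, so no FIRST/FOLLOW check is needed there.

No FIRST/FOLLOW conflicts found.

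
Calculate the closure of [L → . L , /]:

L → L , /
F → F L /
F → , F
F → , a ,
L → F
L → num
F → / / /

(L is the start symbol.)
Start with: [L → . L , /]
  [L → . L , /] has the dot before L: add [L → . F], [L → . num]
  [L → . F] has the dot before F: add [F → . F L /], [F → . , F], [F → . , a ,], [F → . / / /]
No further items can be added.

CLOSURE = { [F → . , F], [F → . , a ,], [F → . / / /], [F → . F L /], [L → . F], [L → . L , /], [L → . num] }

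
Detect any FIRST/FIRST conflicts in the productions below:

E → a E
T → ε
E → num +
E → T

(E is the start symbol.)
No FIRST/FIRST conflicts.

FIRST sets of the non-terminals at (or reachable through a nullable prefix from) the front of some alternative:
  FIRST(T) = { ε }

Productions for E:
  E → a E: FIRST = { 'a' }
  E → num +: FIRST = { 'num' }
  E → T: FIRST = { ε }
T has only one production, so no FIRST/FIRST conflict is possible there.

All alternatives of each non-terminal have pairwise disjoint FIRST sets.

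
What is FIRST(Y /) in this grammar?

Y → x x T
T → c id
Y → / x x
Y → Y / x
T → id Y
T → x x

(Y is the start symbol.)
FIRST sets of the non-terminals involved (from the grammar, by fixed-point iteration):
  FIRST(Y) = { '/', 'x' }

To compute FIRST(Y /), process the symbols left to right:
Symbol Y is a non-terminal. Add FIRST(Y) \ {ε} = { '/', 'x' }
Y is not nullable (ε ∉ FIRST(Y)), so stop here.
FIRST(Y /) = { '/', 'x' }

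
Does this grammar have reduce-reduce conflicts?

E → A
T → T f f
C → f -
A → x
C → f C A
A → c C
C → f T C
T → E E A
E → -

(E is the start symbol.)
Yes — I8: [C → f - .] vs [E → - .]

Augment with E' → E and build the canonical LR(0) collection (I0 = CLOSURE({[E' → . E]}), then GOTO on every symbol after a dot until no new states appear). It has 18 states:
  I0: { [A → . c C], [A → . x], [E → . -], [E → . A], [E' → . E] }  — shift
  I1: { [E → - .] }  — reduce
  I2: { [E → A .] }  — reduce
  I3: { [E' → E .] }  — accept
  I4: { [A → c . C], [C → . f -], [C → . f C A], [C → . f T C] }  — shift
  I5: { [A → x .] }  — reduce
  I6: { [A → c C .] }  — reduce
  I7: { [A → . c C], [A → . x], [C → . f -], [C → . f C A], [C → . f T C], [C → f . -], [C → f . C A], [C → f . T C], [E → . -], [E → . A], [T → . E E A], [T → . T f f] }  — shift
  I8: { [C → f - .], [E → - .] }  — 2 reduces
  I9: { [A → . c C], [A → . x], [C → f C . A] }  — shift
  I10: { [A → . c C], [A → . x], [E → . -], [E → . A], [T → E . E A] }  — shift
  I11: { [C → . f -], [C → . f C A], [C → . f T C], [C → f T . C], [T → T . f f] }  — shift
  I12: { [C → f T C .] }  — reduce
  I13: { [A → . c C], [A → . x], [C → . f -], [C → . f C A], [C → . f T C], [C → f . -], [C → f . C A], [C → f . T C], [E → . -], [E → . A], [T → . E E A], [T → . T f f], [T → T f . f] }  — shift
  I14: { [A → . c C], [A → . x], [C → . f -], [C → . f C A], [C → . f T C], [C → f . -], [C → f . C A], [C → f . T C], [E → . -], [E → . A], [T → . E E A], [T → . T f f], [T → T f f .] }  — shift, reduce
  I15: { [A → . c C], [A → . x], [T → E E . A] }  — shift
  I16: { [T → E E A .] }  — reduce
  I17: { [C → f C A .] }  — reduce

I8 contains complete items [C → f - .], [E → - .] — reduce-reduce conflict.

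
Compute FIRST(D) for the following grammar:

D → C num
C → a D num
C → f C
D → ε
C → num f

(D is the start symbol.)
To compute FIRST(D), examine every production with D on the left-hand side, reading each right-hand side left to right until a non-nullable symbol is reached.

FIRST sets of the other non-terminals involved (by the same procedure, iterated to a fixed point):
  FIRST(C) = { 'a', 'f', 'num' }

From D → C num:
  - C is a non-terminal: add FIRST(C) \ {ε} = { 'a', 'f', 'num' }
    C is not nullable, so stop
From D → ε:
  - ε-production, so ε ∈ FIRST(D)

Collecting: FIRST(D) = { 'a', 'f', 'num', ε }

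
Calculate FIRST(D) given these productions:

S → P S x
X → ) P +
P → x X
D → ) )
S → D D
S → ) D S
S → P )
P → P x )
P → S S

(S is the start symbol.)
{ ')' }

To compute FIRST(D), examine every production with D on the left-hand side, reading each right-hand side left to right until a non-nullable symbol is reached.

From D → ) ):
  - ')' is a terminal: add ')' and stop

Collecting: FIRST(D) = { ')' }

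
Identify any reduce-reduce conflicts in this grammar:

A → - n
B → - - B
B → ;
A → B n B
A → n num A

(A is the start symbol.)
A reduce-reduce conflict occurs when an LR(0) state has two complete items [A → α .] and [B → β .] — both call for a reduction, and with no lookahead the parser cannot choose between them.

Augment with A' → A and build the canonical LR(0) collection (I0 = CLOSURE({[A' → . A]}), then GOTO on every symbol after a dot until no new states appear). It has 14 states:
  I0: { [A → . - n], [A → . B n B], [A → . n num A], [A' → . A], [B → . - - B], [B → . ;] }  — shift
  I1: { [A → - . n], [B → - . - B] }  — shift
  I2: { [B → ; .] }  — reduce
  I3: { [A' → A .] }  — accept
  I4: { [A → B . n B] }  — shift
  I5: { [A → n . num A] }  — shift
  I6: { [A → . - n], [A → . B n B], [A → . n num A], [A → n num . A], [B → . - - B], [B → . ;] }  — shift
  I7: { [A → n num A .] }  — reduce
  I8: { [A → B n . B], [B → . - - B], [B → . ;] }  — shift
  I9: { [B → - . - B] }  — shift
  I10: { [A → B n B .] }  — reduce
  I11: { [B → - - . B], [B → . - - B], [B → . ;] }  — shift
  I12: { [B → - - B .] }  — reduce
  I13: { [A → - n .] }  — reduce

No state contains more than one complete item.

Answer: No reduce-reduce conflicts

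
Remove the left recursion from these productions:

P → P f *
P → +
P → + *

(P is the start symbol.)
P → + P'
P → + * P'
P' → f * P'
P' → ε

P is directly left-recursive. The standard transformation for
  A → A α₁ | ... | A α_m | β₁ | ... | β_n
is
  A  → β₁ A' | ... | β_n A'
  A' → α₁ A' | ... | α_m A' | ε

P → + becomes P → + P'
P → + * becomes P → + * P'
P → P f * becomes P' → f * P'
Add P' → ε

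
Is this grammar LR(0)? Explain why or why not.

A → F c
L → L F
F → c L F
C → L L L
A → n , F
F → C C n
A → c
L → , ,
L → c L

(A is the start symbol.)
No. Shift-reduce conflict between [A → c .] and [L → . , ,]

Augment with A' → A and build the canonical LR(0) collection (I0 = CLOSURE({[A' → . A]}), then GOTO on every symbol after a dot until no new states appear). It has 22 states:
  I0: { [A → . F c], [A → . c], [A → . n , F], [A' → . A], [C → . L L L], [F → . C C n], [F → . c L F], [L → . , ,], [L → . L F], [L → . c L] }  — shift
  I1: { [L → , . ,] }  — shift
  I2: { [A' → A .] }  — accept
  I3: { [C → . L L L], [F → C . C n], [L → . , ,], [L → . L F], [L → . c L] }  — shift
  I4: { [A → F . c] }  — shift
  I5: { [C → . L L L], [C → L . L L], [F → . C C n], [F → . c L F], [L → . , ,], [L → . L F], [L → . c L], [L → L . F] }  — shift
  I6: { [A → c .], [F → c . L F], [L → . , ,], [L → . L F], [L → . c L], [L → c . L] }  — shift, reduce
  I7: { [A → n . , F] }  — shift
  I8: { [A → n , . F], [C → . L L L], [F → . C C n], [F → . c L F], [L → . , ,], [L → . L F], [L → . c L] }  — shift
  I9: { [A → n , F .] }  — reduce
  I10: { [F → c . L F], [L → . , ,], [L → . L F], [L → . c L], [L → c . L] }  — shift
  I11: { [C → . L L L], [F → . C C n], [F → . c L F], [F → c L . F], [L → . , ,], [L → . L F], [L → . c L], [L → L . F], [L → c L .] }  — shift, reduce
  I12: { [L → . , ,], [L → . L F], [L → . c L], [L → c . L] }  — shift
  I13: { [C → . L L L], [F → . C C n], [F → . c L F], [L → . , ,], [L → . L F], [L → . c L], [L → L . F], [L → c L .] }  — shift, reduce
  I14: { [L → L F .] }  — reduce
  I15: { [F → c L F .], [L → L F .] }  — 2 reduces
  I16: { [C → . L L L], [C → L . L L], [C → L L . L], [F → . C C n], [F → . c L F], [L → . , ,], [L → . L F], [L → . c L], [L → L . F] }  — shift
  I17: { [C → . L L L], [C → L . L L], [C → L L . L], [C → L L L .], [F → . C C n], [F → . c L F], [L → . , ,], [L → . L F], [L → . c L], [L → L . F] }  — shift, reduce
  I18: { [A → F c .] }  — reduce
  I19: { [F → C C . n] }  — shift
  I20: { [F → C C n .] }  — reduce
  I21: { [L → , , .] }  — reduce

Conflict in state I6:
  Shift-reduce conflict between [A → c .] and [L → . , ,]
So the grammar is NOT LR(0).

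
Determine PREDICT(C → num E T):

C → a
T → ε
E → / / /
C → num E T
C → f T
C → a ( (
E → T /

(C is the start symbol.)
{ 'num' }

PREDICT(C → num E T) = (FIRST(RHS) \ {ε}) ∪ (FOLLOW(C) if ε ∈ FIRST(RHS), i.e. RHS ⇒* ε)
FIRST(num E T) = { 'num' }
ε ∉ FIRST(num E T), so FOLLOW(C) is not added.
PREDICT(C → num E T) = { 'num' }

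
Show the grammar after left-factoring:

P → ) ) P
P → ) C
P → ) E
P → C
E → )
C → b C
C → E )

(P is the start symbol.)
Left-factoring transforms A → αβ₁ | αβ₂ into A → αA' and A' → β₁ | β₂
(α is the longest common prefix among the alternatives). Repeat until
no nonterminal has two alternatives with a common prefix.

Round 1: P has alternatives sharing prefix ')'. Introduce P': P → ) P'
  Add: P' → ) P
  Add: P' → C
  Add: P' → E

No remaining common prefixes — done.

Resulting grammar:
P → ) P'
P' → ) P
P' → C
P' → E
P → C
E → )
C → b C
C → E )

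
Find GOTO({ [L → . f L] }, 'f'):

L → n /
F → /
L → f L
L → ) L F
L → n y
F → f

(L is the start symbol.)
{ [L → . ) L F], [L → . f L], [L → . n /], [L → . n y], [L → f . L] }

GOTO(I, 'f') = CLOSURE({ [A → αX.β] : [A → α.Xβ] ∈ I, X = 'f' })

Items with dot before 'f', with the dot advanced:
  [L → . f L] → [L → f . L]
Closure of the advanced items:
  [L → f . L] has the dot before L: add [L → . n /], [L → . f L], [L → . ) L F], [L → . n y]

GOTO = { [L → . ) L F], [L → . f L], [L → . n /], [L → . n y], [L → f . L] }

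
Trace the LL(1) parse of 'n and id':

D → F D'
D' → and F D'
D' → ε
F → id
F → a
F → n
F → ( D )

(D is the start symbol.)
Stack is shown with the top on the left.

Stack       Input       Action
------------------------------
D $         n and id $  output D → F D'
F D' $      n and id $  output F → n
n D' $      n and id $  match 'n'
D' $        and id $    output D' → and F D'
and F D' $  and id $    match 'and'
F D' $      id $        output F → id
id D' $     id $        match 'id'
D' $        $           output D' → ε
$           $           accept

The string is accepted.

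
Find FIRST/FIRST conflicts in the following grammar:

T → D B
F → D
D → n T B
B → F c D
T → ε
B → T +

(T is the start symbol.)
Yes. B → F c D / B → T '+' on { 'n' }

A FIRST/FIRST conflict occurs when two productions N → α and N → β for the same non-terminal have FIRST(α) ∩ FIRST(β) ≠ ∅ (with ε ∈ FIRST of a nullable right-hand side, so two nullable alternatives also conflict).

FIRST sets of the non-terminals at (or reachable through a nullable prefix from) the front of some alternative:
  FIRST(D) = { 'n' }
  FIRST(F) = { 'n' }
  FIRST(T) = { 'n', ε }

Productions for T:
  T → D B: FIRST = { 'n' }
  T → ε: FIRST = { ε }
Productions for B:
  B → F c D: FIRST = { 'n' }
  B → T +: FIRST = { '+', 'n' }
F, D have only one production, so no FIRST/FIRST conflict is possible there.

Conflict for B: B → F c D and B → T +
  Overlap: { 'n' }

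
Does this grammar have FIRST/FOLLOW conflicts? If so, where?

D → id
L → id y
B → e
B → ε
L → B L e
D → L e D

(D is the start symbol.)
Yes. B → e with FOLLOW(B) on { 'e' }

Nullable non-terminals: B.

B: nullable alternative(s) B → ε; FOLLOW(B) = { 'e', 'id' }
  B → e: FIRST \ {ε} = { 'e' } — overlaps FOLLOW(B) on { 'e' }: CONFLICT
  B → ε: FIRST \ {ε} = { } — this is the only nullable alternative, skip

D, L have no nullable alternative, so no FIRST/FOLLOW check is needed there.

So the grammar has 1 FIRST/FOLLOW conflict (marked CONFLICT above).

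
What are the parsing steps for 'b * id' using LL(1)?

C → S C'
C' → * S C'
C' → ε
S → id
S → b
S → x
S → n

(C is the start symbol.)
Stack is shown with the top on the left.

Stack     Input     Action
--------------------------
C $       b * id $  output C → S C'
S C' $    b * id $  output S → b
b C' $    b * id $  match 'b'
C' $      * id $    output C' → * S C'
* S C' $  * id $    match '*'
S C' $    id $      output S → id
id C' $   id $      match 'id'
C' $      $         output C' → ε
$         $         accept

The string is accepted.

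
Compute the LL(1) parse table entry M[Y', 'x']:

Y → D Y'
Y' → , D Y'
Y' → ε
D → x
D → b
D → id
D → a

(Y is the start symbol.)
Empty (error entry)

To find M[Y', 'x'], we find productions for Y' where 'x' is in the predict set (PREDICT(N → α) = (FIRST(α) \ {ε}) ∪ (FOLLOW(N) if α ⇒* ε)).

Relevant sets:
  FOLLOW(Y') = { $ }

Y' → , D Y': PREDICT = { ',' }
Y' → ε: PREDICT = { $ }

M[Y', 'x'] is empty (no production applies)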